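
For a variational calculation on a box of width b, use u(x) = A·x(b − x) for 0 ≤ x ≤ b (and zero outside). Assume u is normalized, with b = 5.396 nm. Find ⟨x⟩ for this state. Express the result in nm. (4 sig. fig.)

By definition ⟨x⟩ = ∫ x |u(x)|² dx.
Expanding the polynomial and integrating term by term, the ratio of the moment integral to the normalization integral gives ⟨x⟩ = b/2.
Putting b = 5.396 gives 2.6980.

⟨x⟩ ≈ 2.698 nm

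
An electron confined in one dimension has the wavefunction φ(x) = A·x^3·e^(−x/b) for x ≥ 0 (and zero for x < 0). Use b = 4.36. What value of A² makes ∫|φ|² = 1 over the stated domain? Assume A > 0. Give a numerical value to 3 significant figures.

A^2 ≈ 0.00000594

Normalization requires ∫|φ|² dx = 1, integrated from 0 to ∞.
Recall ∫₀^∞ x^m e^(−x/β) dx = m!·β^(m+1), carrying out the integral gives A² · 45·b^7/8.
Substituting b = 4.36 gives A² = 0.000005936, so A = 0.002436.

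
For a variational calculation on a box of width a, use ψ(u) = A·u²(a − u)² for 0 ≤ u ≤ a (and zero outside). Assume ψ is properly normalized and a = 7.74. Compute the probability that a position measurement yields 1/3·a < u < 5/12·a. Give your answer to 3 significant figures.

P ≈ 0.157

P = ∫_{1/3·a}^{5/12·a} |ψ(u)|² du.
The normalization integral ∫|ψ|²du over the whole domain equals a^9/630·A², and A² cancels in the ratio.
In terms of t = u/a (A² and the length scale cancel between numerator and denominator), P = [∫_{1/3}^{5/12} t^4·(1 - t)^4 dt] / [∫_{0}^{1} t^4·(1 - t)^4 dt].
An antiderivative of t^4·(1 - t)^4 is t^5·(70·t^4 - 315·t^3 + 540·t^2 - 420·t + 126)/630; evaluating from 1/3 to 5/12 gives ≈ 0.00024997, while the full integral is 1/630.
Taking the ratio, P = 0.1575.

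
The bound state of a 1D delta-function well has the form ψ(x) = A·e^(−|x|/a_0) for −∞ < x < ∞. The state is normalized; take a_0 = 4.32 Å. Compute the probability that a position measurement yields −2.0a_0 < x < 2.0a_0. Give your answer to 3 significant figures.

P ≈ 0.982

P = ∫_{−2.0a_0}^{2.0a_0} |ψ(x)|² dx.
Since A² = 1/(a_0), this is the region integral divided by the full normalization integral.
Both integrals are even about x = 0, so only the x ≥ 0 halves are needed (the factors of 2 cancel). In terms of u = x/a_0 (A² and the length scale cancel between numerator and denominator), P = [∫_{0}^{2.0} e^(-2·u) du] / [∫_{0}^{∞} e^(-2·u) du].
With ∫ e^(-2·u) du = -e^(-2·u)/2 + C, the region integral is 1/2 - e^(-4)/2 and the full one is 1/2.
The result is P = 0.9817.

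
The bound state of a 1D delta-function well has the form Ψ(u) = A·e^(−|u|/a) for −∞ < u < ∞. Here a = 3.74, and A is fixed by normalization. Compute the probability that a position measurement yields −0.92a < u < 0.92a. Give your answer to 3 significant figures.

|Ψ|² is the probability density, so P = ∫_{−0.92a}^{0.92a} |Ψ|² du.
With A² fixed by ∫|Ψ|² = 1, i.e. A² = (a)^(−1), substitute and integrate.
By symmetry take twice the u ≥ 0 contribution in numerator and denominator; the 2's cancel. Let t = u/a; then A² and the length scale cancel, so P = ∫_{0}^{0.92} e^(-2·t) dt ÷ ∫_{0}^{∞} e^(-2·t) dt.
Using ∫ e^(-2·t) dt = -e^(-2·t)/2, the numerator is 1/2 - e^(-46/25)/2 and the denominator is 1/2.
The result is P = 0.8412.

P ≈ 0.841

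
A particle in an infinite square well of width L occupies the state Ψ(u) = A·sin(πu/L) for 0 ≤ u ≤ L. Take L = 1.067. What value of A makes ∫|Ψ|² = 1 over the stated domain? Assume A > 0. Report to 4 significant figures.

A ≈ 1.369

Require ∫ |Ψ|² du = 1 over the whole domain.
Using sin²θ = (1 − cos 2θ)/2, carrying out the integral gives A² · L/2.
So A² = (L/2)^(−1).
Plugging in L = 1.067 yields A = 1.3691.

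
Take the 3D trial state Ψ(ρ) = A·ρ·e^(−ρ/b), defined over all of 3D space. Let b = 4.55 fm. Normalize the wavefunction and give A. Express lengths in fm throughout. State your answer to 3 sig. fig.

Normalization requires ∫|Ψ|² 4πρ² dρ = 1, integrated from 0 to ∞.
(Spherical symmetry: dV = 4πρ² dρ.)
Recall ∫₀^∞ ρ^m e^(−ρ/β) dρ = m!·β^(m+1), ∫|Ψ|² 4πρ² dρ = A²·(3·π·b^5).
So A² = (3·π·b^5)^(−1).
Plugging in b = 4.55 yields A = 0.007376.

A ≈ 0.00738 fm^(-5/2)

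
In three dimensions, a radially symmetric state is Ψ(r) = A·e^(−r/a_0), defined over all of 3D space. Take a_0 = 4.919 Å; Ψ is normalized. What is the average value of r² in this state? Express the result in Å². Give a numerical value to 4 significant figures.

⟨r²⟩ = ∫ r^2 |Ψ|² 4πr² dr over the full domain.
Recall ∫₀^∞ r^m e^(−r/β) dr = m!·β^(m+1), evaluating both integrals, ⟨r²⟩ = 3·a_0^2.
Putting a_0 = 4.919 gives 72.590.

⟨r^2⟩ ≈ 72.59 Å^2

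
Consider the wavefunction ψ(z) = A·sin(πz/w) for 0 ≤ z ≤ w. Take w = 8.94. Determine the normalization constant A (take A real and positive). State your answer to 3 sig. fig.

Normalization requires ∫|ψ|² dz = 1, integrated from 0 to w.
With ∫₀^w sin²(nπz/w) dz = w/2, ∫|ψ|² dz = A²·(w/2).
Hence A² = 1/[w/2].
Plugging in w = 8.94 yields A = 0.4730.

A ≈ 0.473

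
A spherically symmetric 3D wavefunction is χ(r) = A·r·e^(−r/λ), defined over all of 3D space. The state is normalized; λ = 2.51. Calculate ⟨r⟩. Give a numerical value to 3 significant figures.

⟨r⟩ ≈ 6.28

⟨r⟩ = ∫ r |χ|² 4πr² dr over the full domain.
Evaluating both integrals, ⟨r⟩ = 5·λ/2.
With λ = 2.51, ⟨r⟩ = 6.275.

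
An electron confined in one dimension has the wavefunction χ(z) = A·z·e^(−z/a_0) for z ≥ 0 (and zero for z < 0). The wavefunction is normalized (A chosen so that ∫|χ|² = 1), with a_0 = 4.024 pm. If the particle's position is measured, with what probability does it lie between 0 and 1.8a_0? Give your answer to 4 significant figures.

P ≈ 0.6973

|χ|² is the probability density, so P = ∫_{0}^{1.8a_0} |χ|² dz.
With A² fixed by ∫|χ|² = 1, i.e. A² = (a_0^3/4)^(−1), substitute and integrate.
Substituting u = z/a_0, A² and the length scale cancel in the ratio: P = ∫_{0}^{1.8} u^2·e^(-2·u) du / ∫_{0}^{∞} u^2·e^(-2·u) du.
With ∫ u^2·e^(-2·u) du = -(2·u^2 + 2·u + 1)·e^(-2·u)/4 + C, the region integral is 1/4 - 277·e^(-18/5)/100 and the full one is 1/4.
Evaluating gives P = 0.69725.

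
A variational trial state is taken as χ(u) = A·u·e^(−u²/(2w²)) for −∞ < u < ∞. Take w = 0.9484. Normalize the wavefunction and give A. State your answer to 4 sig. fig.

The normalization condition is ∫|χ|² du = 1 from −∞ to ∞.
Carrying out the integral gives A² · √(π)·w^3/2.
Hence A² = 1/[√(π)·w^3/2].
Plugging in w = 0.9484 yields A = 1.1501.

A ≈ 1.150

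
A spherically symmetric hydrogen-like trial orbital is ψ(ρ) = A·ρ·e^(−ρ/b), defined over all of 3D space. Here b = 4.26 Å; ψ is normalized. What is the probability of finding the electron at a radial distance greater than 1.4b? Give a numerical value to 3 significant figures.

P ≈ 0.848

P = ∫ |ψ|² 4πρ² dρ over ρ > 1.4b.
A² is fixed by ∫₀^∞ 4πρ²|ψ|² dρ = 1, i.e. A² = (3·π·b^5)^(−1).
Substituting u = ρ/b, A², 4π and the length scale all cancel in the ratio: P = ∫_{1.4}^{∞} u^4·e^(-2·u) du / ∫_{0}^{∞} u^4·e^(-2·u) du.
An antiderivative of u^4·e^(-2·u) is -(u^4/2 + u^3 + 3·u^2/2 + 3·u/2 + 3/4)·e^(-2·u); evaluating from 1.4 to ∞ gives ≈ 0.63576, while the full integral is 3/4.
Taking the ratio yields P = 0.8477.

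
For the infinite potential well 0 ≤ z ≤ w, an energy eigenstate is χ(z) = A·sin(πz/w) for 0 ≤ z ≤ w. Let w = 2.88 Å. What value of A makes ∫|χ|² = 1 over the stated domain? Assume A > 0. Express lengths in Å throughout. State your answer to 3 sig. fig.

Normalization requires ∫|χ|² dz = 1, integrated from 0 to w.
Using sin²θ = (1 − cos 2θ)/2, ∫|χ|² dz = A²·(w/2).
Setting this equal to 1 gives A² = 1/(w/2).
Plugging in w = 2.88 yields A = 0.8333.

A ≈ 0.833 Å^(-1/2)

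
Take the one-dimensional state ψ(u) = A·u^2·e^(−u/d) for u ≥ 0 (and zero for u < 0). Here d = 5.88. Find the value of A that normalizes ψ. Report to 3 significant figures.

A ≈ 0.0138

Require ∫ |ψ|² du = 1 over the whole domain.
∫|ψ|² du = A²·(3·d^5/4).
Hence A² = 1/[3·d^5/4].
With d = 5.88: A² = 0.0001897 and A = 0.01377.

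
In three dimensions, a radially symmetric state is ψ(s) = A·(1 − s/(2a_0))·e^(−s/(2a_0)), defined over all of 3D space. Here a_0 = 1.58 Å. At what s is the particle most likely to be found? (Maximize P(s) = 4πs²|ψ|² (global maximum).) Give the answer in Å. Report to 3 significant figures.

s ≈ 8.27 Å

Set d/ds [P(s) = 4πs²|ψ|²] = 0 and solve for s > 0.
This gives s = a_0·(√(5) + 3).
With a_0 = 1.58, the most probable radial distance is 8.273 Å.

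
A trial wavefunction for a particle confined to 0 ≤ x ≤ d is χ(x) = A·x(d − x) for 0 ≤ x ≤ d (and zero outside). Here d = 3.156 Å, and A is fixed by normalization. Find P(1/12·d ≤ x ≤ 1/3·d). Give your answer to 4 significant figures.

P ≈ 0.2048

|χ|² is the probability density, so P = ∫_{1/12·d}^{1/3·d} |χ|² dx.
With A² fixed by ∫|χ|² = 1, i.e. A² = (d^5/30)^(−1), substitute and integrate.
Let u = x/d; then A² and the length scale cancel, so P = ∫_{1/12}^{1/3} u^2·(1 - u)^2 du ÷ ∫_{0}^{1} u^2·(1 - u)^2 du.
Using ∫ u^2·(1 - u)^2 du = u^3·(6·u^2 - 15·u + 10)/30, the numerator is ≈ 0.00682629 and the denominator is 1/30.
This works out to P = 0.20479.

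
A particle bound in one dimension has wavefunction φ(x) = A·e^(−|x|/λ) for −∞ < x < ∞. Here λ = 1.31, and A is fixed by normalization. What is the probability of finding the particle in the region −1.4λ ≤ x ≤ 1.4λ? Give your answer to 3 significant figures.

P = ∫_{−1.4λ}^{1.4λ} |φ(x)|² dx.
The normalization integral ∫|φ|²dx over the whole domain equals λ·A², and A² cancels in the ratio.
By symmetry take twice the x ≥ 0 contribution in numerator and denominator; the 2's cancel. Substituting u = x/λ, A² and the length scale cancel in the ratio: P = ∫_{0}^{1.4} e^(-2·u) du / ∫_{0}^{∞} e^(-2·u) du.
An antiderivative of e^(-2·u) is -e^(-2·u)/2; evaluating from 0 to 1.4 gives 1/2 - e^(-14/5)/2, while the full integral is 1/2.
Taking the ratio, P = 0.9392.

P ≈ 0.939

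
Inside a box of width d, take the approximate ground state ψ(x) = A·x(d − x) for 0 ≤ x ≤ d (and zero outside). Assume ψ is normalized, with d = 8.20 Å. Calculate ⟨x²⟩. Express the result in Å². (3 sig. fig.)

⟨x^2⟩ ≈ 19.2 Å^2

By definition ⟨x²⟩ = ∫ x^2 |ψ(x)|² dx.
Evaluating both integrals, ⟨x²⟩ = 2·d^2/7.
Putting d = 8.20 gives 19.21.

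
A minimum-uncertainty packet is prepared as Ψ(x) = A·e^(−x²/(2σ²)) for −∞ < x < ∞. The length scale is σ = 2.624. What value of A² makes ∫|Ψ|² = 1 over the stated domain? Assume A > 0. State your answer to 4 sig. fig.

Normalization requires ∫|Ψ|² dx = 1, integrated from −∞ to ∞.
Differentiating ∫e^(−αx²) dx = √(π/α) under α to get the higher moments, with Ψ = A·e^(−x²/(2σ²)), the integral evaluates to A²·[√(π)·σ].
With σ = 2.624: A² = 0.21501 and A = 0.46369.

A^2 ≈ 0.2150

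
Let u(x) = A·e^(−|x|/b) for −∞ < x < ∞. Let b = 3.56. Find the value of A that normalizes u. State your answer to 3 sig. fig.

The normalization condition is ∫|u|² dx = 1 from −∞ to ∞.
Using ∫₀^∞ xⁿ e^(−αx) dx = n!/αⁿ⁺¹, with u = A·e^(−|x|/b), the integral evaluates to A²·[b].
Plugging in b = 3.56 yields A = 0.5300.

A ≈ 0.530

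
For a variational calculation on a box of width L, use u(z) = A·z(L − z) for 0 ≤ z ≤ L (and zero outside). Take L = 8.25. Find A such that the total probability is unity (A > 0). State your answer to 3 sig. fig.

We need A² ∫|f|² dz = 1, taking the integral from 0 to L.
The integral (without the A² prefactor) comes out to L^5/30.
Hence A² = 1/[L^5/30].
With L = 8.25: A² = 0.0007850 and A = 0.02802.

A ≈ 0.0280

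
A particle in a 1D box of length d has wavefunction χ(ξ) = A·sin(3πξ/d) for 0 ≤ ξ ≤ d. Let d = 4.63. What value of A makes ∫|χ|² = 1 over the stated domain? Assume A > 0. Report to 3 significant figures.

A ≈ 0.657

We need A² ∫|f|² dξ = 1, taking the integral from 0 to d.
The integral (without the A² prefactor) comes out to d/2.
Substituting d = 4.63 gives A² = 0.4320, so A = 0.6572.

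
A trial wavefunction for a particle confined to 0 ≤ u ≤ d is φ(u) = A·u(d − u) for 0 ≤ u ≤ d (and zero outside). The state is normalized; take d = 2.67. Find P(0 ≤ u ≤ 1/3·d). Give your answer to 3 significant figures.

P ≈ 0.210

P = ∫_{0}^{1/3·d} |φ(u)|² du.
Since A² = 1/(d^5/30), this is the region integral divided by the full normalization integral.
Let t = u/d; then A² and the length scale cancel, so P = ∫_{0}^{1/3} t^2·(1 - t)^2 dt ÷ ∫_{0}^{1} t^2·(1 - t)^2 dt.
An antiderivative of t^2·(1 - t)^2 is t^3·(6·t^2 - 15·t + 10)/30; evaluating from 0 to 1/3 gives 17/2430, while the full integral is 1/30.
Evaluating gives P = 17/81.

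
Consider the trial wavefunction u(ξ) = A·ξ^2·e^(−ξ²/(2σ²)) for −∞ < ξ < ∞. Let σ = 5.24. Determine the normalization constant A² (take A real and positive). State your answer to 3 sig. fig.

A^2 ≈ 0.000190

Require ∫ |u|² dξ = 1 over the whole domain.
The integral (without the A² prefactor) comes out to 3·√(π)·σ^5/4.
Hence A² = 1/[3·√(π)·σ^5/4].
Plugging in σ = 5.24 yields A = 0.01380.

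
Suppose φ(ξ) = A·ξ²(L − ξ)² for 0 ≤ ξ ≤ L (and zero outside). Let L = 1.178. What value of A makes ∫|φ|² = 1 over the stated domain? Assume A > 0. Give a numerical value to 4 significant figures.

The normalization condition is ∫|φ|² dξ = 1 from 0 to L.
Expanding the polynomial and integrating term by term, the integral (without the A² prefactor) comes out to L^9/630.
With L = 1.178: A² = 144.22 and A = 12.009.

A ≈ 12.01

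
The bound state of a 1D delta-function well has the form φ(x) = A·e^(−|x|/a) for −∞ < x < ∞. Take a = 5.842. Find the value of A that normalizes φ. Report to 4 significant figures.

The normalization condition is ∫|φ|² dx = 1 from −∞ to ∞.
With φ = A·e^(−|x|/a), the integral evaluates to A²·[a].
Setting this equal to 1 gives A² = 1/(a).
Substituting a = 5.842 gives A² = 0.17117, so A = 0.41373.

A ≈ 0.4137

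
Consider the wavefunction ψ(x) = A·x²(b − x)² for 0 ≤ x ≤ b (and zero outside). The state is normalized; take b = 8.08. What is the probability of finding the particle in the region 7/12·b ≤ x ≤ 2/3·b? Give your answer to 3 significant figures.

The probability is P = ∫ |ψ|² dx over [7/12·b, 2/3·b].
The normalization integral ∫|ψ|²dx over the whole domain equals b^9/630·A², and A² cancels in the ratio.
Let u = x/b; then A² and the length scale cancel, so P = ∫_{7/12}^{2/3} u^4·(1 - u)^4 du ÷ ∫_{0}^{1} u^4·(1 - u)^4 du.
Using ∫ u^4·(1 - u)^4 du = u^5·(70·u^4 - 315·u^3 + 540·u^2 - 420·u + 126)/630, the numerator is ≈ 0.00024997 and the denominator is 1/630.
Evaluating gives P = 0.1575.

P ≈ 0.157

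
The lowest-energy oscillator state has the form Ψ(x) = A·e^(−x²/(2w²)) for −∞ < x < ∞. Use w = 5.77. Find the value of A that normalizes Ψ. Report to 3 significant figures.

The normalization condition is ∫|Ψ|² dx = 1 from −∞ to ∞.
Differentiating ∫e^(−αx²) dx = √(π/α) under α to get the higher moments, with Ψ = A·e^(−x²/(2w²)), the integral evaluates to A²·[√(π)·w].
Setting this equal to 1 gives A² = 1/(√(π)·w).
Substituting w = 5.77 gives A² = 0.09778, so A = 0.3127.

A ≈ 0.313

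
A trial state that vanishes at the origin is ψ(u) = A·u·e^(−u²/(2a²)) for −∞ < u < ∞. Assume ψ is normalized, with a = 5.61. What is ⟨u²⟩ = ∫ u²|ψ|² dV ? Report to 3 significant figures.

The expectation value is the |ψ|²-weighted average of u^2: ∫ u^2|ψ|² du.
Evaluating both integrals, ⟨u²⟩ = 3·a^2/2.
Putting a = 5.61 gives 47.21.

⟨u^2⟩ ≈ 47.2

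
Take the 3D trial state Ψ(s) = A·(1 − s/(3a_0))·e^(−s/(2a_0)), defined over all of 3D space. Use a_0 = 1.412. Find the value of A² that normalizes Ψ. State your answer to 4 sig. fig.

We need A² ∫|f|² 4πs² ds = 1, taking the integral from 0 to ∞.
Carrying out the integral gives A² · 8·π·a_0^3/3.
Substituting a_0 = 1.412 gives A² = 0.042401, so A = 0.20592.

A^2 ≈ 0.04240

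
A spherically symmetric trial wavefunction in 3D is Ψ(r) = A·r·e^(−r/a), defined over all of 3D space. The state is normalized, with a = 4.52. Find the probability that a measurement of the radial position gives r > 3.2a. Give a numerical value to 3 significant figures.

P ≈ 0.235

With dV = 4πr²dr, the probability is ∫|Ψ|² dV over r > 3.2a.
Normalization gives A² = 1/(3·π·a^5).
Let u = r/a; then A², 4π and the length scale all cancel, so P = ∫_{3.2}^{∞} u^4·e^(-2·u) du ÷ ∫_{0}^{∞} u^4·e^(-2·u) du.
An antiderivative of u^4·e^(-2·u) is -(u^4/2 + u^3 + 3·u^2/2 + 3·u/2 + 3/4)·e^(-2·u); evaluating from 3.2 to ∞ gives ≈ 0.17630, while the full integral is 3/4.
Taking the ratio yields P = 0.2351.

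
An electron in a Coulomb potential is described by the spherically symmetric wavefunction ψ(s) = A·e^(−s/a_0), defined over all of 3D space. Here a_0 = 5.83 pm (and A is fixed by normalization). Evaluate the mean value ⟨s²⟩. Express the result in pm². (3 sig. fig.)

⟨s^2⟩ ≈ 102 pm^2

By definition ⟨s²⟩ = ∫ s^2 |ψ(s)|² 4πs² ds.
Recall ∫₀^∞ s^m e^(−s/β) ds = m!·β^(m+1), evaluating both integrals, ⟨s²⟩ = 3·a_0^2.
With a_0 = 5.83, ⟨s^2⟩ = 102.0.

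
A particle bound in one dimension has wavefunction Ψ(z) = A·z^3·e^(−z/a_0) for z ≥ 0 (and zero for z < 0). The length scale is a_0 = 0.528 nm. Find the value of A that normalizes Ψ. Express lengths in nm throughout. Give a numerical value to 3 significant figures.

The normalization condition is ∫|Ψ|² dz = 1 from 0 to ∞.
With ∫₀^∞ z^6 e^(−αz) dz = 6!/α^7, the integral (without the A² prefactor) comes out to 45·a_0^7/8.
Hence A² = 1/[45·a_0^7/8].
Plugging in a_0 = 0.528 yields A = 3.942.

A ≈ 3.94 nm^(-7/2)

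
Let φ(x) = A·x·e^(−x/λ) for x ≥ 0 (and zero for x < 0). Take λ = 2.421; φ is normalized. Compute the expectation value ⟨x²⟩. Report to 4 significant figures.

⟨x^2⟩ ≈ 17.58

⟨x²⟩ = ∫ x^2 |φ|² dx over the full domain.
Since the A² factors cancel between numerator and denominator, ⟨x²⟩ = 3·λ^2.
Putting λ = 2.421 gives 17.584.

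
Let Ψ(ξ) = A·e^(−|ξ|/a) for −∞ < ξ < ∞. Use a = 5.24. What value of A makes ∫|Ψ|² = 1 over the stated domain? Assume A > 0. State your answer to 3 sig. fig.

A ≈ 0.437

The normalization condition is ∫|Ψ|² dξ = 1 from −∞ to ∞.
With Ψ = A·e^(−|ξ|/a), the integral evaluates to A²·[a].
Hence A² = 1/[a].
Plugging in a = 5.24 yields A = 0.4369.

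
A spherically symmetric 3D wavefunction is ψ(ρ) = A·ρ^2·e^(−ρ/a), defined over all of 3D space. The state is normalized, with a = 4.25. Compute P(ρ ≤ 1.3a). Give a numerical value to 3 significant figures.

Integrate the radial probability density 4πρ²|ψ|² over ρ ≤ 1.3a.
Normalization gives A² = 1/(45·π·a^7/2).
Substituting u = ρ/a, A², 4π and the length scale all cancel in the ratio: P = ∫_{0}^{1.3} u^6·e^(-2·u) du / ∫_{0}^{∞} u^6·e^(-2·u) du.
An antiderivative of u^6·e^(-2·u) is -(4·u^6 + 12·u^5 + 30·u^4 + 60·u^3 + 90·u^2 + 90·u + 45)·e^(-2·u)/8; evaluating from 0 to 1.3 gives ≈ 0.096582, while the full integral is 45/8.
This evaluates to P = 0.01717.

P ≈ 0.0172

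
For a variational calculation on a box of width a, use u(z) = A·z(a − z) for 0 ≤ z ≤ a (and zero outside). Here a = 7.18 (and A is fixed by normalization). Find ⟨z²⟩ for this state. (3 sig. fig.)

⟨z^2⟩ ≈ 14.7

By definition ⟨z²⟩ = ∫ z^2 |u(z)|² dz.
Expanding the polynomial and integrating term by term, the ratio of the moment integral to the normalization integral gives ⟨z²⟩ = 2·a^2/7.
With a = 7.18, ⟨z^2⟩ = 14.73.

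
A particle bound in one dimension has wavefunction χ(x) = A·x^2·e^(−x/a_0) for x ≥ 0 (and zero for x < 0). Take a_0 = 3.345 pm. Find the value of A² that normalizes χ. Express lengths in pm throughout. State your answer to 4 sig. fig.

A^2 ≈ 0.003184 pm^(-5)

Require ∫ |χ|² dx = 1 over the whole domain.
The integral (without the A² prefactor) comes out to 3·a_0^5/4.
Hence A² = 1/[3·a_0^5/4].
Substituting a_0 = 3.345 gives A² = 0.0031839, so A = 0.056426.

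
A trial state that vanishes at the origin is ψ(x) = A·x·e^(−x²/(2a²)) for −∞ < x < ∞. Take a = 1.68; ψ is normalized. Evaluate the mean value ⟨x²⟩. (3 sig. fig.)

⟨x^2⟩ ≈ 4.23

By definition ⟨x²⟩ = ∫ x^2 |ψ(x)|² dx.
Differentiating ∫e^(−αx²) dx = √(π/α) under α to get the higher moments, the ratio of the moment integral to the normalization integral gives ⟨x²⟩ = 3·a^2/2.
Putting a = 1.68 gives 4.234.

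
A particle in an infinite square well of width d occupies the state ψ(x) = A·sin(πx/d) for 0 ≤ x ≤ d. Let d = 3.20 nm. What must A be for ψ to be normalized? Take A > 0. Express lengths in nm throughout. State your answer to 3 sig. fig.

The normalization condition is ∫|ψ|² dx = 1 from 0 to d.
With ψ = A·sin(πx/d), the integral evaluates to A²·[d/2].
Setting this equal to 1 gives A² = 1/(d/2).
With d = 3.20: A² = 0.6250 and A = 0.7906.

A ≈ 0.791 nm^(-1/2)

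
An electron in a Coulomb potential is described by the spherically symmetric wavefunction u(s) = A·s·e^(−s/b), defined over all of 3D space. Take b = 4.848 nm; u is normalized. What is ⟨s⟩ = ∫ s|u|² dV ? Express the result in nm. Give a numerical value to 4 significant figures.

The expectation value is the |u|²-weighted average of s: ∫ s|u|² 4πs² ds.
Recall ∫₀^∞ s^m e^(−s/β) ds = m!·β^(m+1), since the A² factors cancel between numerator and denominator, ⟨s⟩ = 5·b/2.
With b = 4.848, ⟨s⟩ = 12.120.

⟨s⟩ ≈ 12.12 nm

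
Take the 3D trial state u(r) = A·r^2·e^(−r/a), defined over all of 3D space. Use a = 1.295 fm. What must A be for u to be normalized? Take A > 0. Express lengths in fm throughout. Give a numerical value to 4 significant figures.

The normalization condition is ∫|u|² 4πr² dr = 1 from 0 to ∞.
The angular integral contributes 4π, leaving ∫₀^∞ r²|u|² dr.
∫|u|² 4πr² dr = A²·(45·π·a^7/2).
So A² = (45·π·a^7/2)^(−1).
Substituting a = 1.295 gives A² = 0.0023162, so A = 0.048127.

A ≈ 0.04813 fm^(-7/2)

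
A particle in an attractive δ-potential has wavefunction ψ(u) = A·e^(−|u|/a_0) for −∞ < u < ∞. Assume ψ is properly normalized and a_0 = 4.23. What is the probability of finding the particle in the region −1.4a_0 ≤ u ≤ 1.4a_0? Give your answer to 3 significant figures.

P ≈ 0.939

|ψ|² is the probability density, so P = ∫_{−1.4a_0}^{1.4a_0} |ψ|² du.
With A² fixed by ∫|ψ|² = 1, i.e. A² = (a_0)^(−1), substitute and integrate.
Both integrals are even about u = 0, so only the u ≥ 0 halves are needed (the factors of 2 cancel). Let t = u/a_0; then A² and the length scale cancel, so P = ∫_{0}^{1.4} e^(-2·t) dt ÷ ∫_{0}^{∞} e^(-2·t) dt.
An antiderivative of e^(-2·t) is -e^(-2·t)/2; evaluating from 0 to 1.4 gives 1/2 - e^(-14/5)/2, while the full integral is 1/2.
This works out to P = 0.9392.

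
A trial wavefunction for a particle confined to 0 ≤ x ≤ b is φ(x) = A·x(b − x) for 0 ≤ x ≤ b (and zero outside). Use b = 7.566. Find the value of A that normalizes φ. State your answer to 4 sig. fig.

Normalization requires ∫|φ|² dx = 1, integrated from 0 to b.
The integral (without the A² prefactor) comes out to b^5/30.
Setting this equal to 1 gives A² = 1/(b^5/30).
Substituting b = 7.566 gives A² = 0.0012100, so A = 0.034785.

A ≈ 0.03479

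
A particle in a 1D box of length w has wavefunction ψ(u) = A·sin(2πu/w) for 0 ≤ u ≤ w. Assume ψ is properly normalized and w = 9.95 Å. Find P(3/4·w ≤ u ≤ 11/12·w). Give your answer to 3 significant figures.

P ≈ 0.236

P = ∫_{3/4·w}^{11/12·w} |ψ(u)|² du.
Since A² = 1/(w/2), this is the region integral divided by the full normalization integral.
Let t = u/w; then A² and the length scale cancel, so P = ∫_{3/4}^{11/12} sin(2·π·t)^2 dt ÷ ∫_{0}^{1} sin(2·π·t)^2 dt.
Using ∫ sin(2·π·t)^2 dt = t/2 - sin(4·π·t)/(8·π), the numerator is √(3)/(16·π) + 1/12 and the denominator is 1/2.
Taking the ratio, P = (√(3)/8 + π/6)/π.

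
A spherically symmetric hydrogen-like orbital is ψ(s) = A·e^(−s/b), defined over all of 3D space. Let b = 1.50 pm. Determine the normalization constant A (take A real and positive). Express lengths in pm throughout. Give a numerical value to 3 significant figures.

A ≈ 0.307 pm^(-3/2)

The normalization condition is ∫|ψ|² 4πs² ds = 1 from 0 to ∞.
(Spherical symmetry: dV = 4πs² ds.)
With ψ = A·e^(−s/b), the integral evaluates to A²·[π·b^3].
Setting this equal to 1 gives A² = 1/(π·b^3).
Plugging in b = 1.50 yields A = 0.3071.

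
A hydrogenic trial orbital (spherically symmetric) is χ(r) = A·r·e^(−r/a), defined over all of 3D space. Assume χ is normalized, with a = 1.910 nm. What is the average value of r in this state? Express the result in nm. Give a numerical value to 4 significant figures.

By definition ⟨r⟩ = ∫ r |χ(r)|² 4πr² dr.
Recall ∫₀^∞ r^m e^(−r/β) dr = m!·β^(m+1), since the A² factors cancel between numerator and denominator, ⟨r⟩ = 5·a/2.
Putting a = 1.910 gives 4.7750.

⟨r⟩ ≈ 4.775 nm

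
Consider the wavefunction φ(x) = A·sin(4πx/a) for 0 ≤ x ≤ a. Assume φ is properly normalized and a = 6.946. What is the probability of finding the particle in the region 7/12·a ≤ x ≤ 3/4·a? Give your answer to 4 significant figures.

P ≈ 0.2011

P = ∫_{7/12·a}^{3/4·a} |φ(x)|² dx.
The normalization integral ∫|φ|²dx over the whole domain equals a/2·A², and A² cancels in the ratio.
In terms of u = x/a (A² and the length scale cancel between numerator and denominator), P = [∫_{7/12}^{3/4} sin(4·π·u)^2 du] / [∫_{0}^{1} sin(4·π·u)^2 du].
An antiderivative of sin(4·π·u)^2 is u/2 - sin(4·π·u)·cos(4·π·u)/(8·π); evaluating from 7/12 to 3/4 gives √(3)/(32·π) + 1/12, while the full integral is 1/2.
Taking the ratio, P = (√(3)/16 + π/6)/π.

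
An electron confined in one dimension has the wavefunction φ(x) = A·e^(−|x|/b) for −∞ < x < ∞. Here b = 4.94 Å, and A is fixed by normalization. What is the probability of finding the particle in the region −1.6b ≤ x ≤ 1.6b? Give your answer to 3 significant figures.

|φ|² is the probability density, so P = ∫_{−1.6b}^{1.6b} |φ|² dx.
The normalization integral ∫|φ|²dx over the whole domain equals b·A², and A² cancels in the ratio.
By symmetry take twice the x ≥ 0 contribution in numerator and denominator; the 2's cancel. In terms of u = x/b (A² and the length scale cancel between numerator and denominator), P = [∫_{0}^{1.6} e^(-2·u) du] / [∫_{0}^{∞} e^(-2·u) du].
An antiderivative of e^(-2·u) is -e^(-2·u)/2; evaluating from 0 to 1.6 gives 1/2 - e^(-16/5)/2, while the full integral is 1/2.
Taking the ratio, P = 0.9592.

P ≈ 0.959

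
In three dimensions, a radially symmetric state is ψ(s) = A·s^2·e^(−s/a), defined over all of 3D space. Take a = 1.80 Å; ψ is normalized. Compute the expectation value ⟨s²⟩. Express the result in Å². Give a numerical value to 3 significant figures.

⟨s^2⟩ ≈ 45.4 Å^2

By definition ⟨s²⟩ = ∫ s^2 |ψ(s)|² 4πs² ds.
Recall ∫₀^∞ s^m e^(−s/β) ds = m!·β^(m+1), evaluating both integrals, ⟨s²⟩ = 14·a^2.
Putting a = 1.80 gives 45.36.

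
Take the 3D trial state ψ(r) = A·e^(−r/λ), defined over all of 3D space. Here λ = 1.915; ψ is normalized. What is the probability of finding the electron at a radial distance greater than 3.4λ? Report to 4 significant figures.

Integrate the radial probability density 4πr²|ψ|² over r > 3.4λ.
Normalization gives A² = 1/(π·λ^3).
In terms of u = r/λ (A², 4π and the length scale all cancel between numerator and denominator), P = [∫_{3.4}^{∞} u^2·e^(-2·u) du] / [∫_{0}^{∞} u^2·e^(-2·u) du].
With ∫ u^2·e^(-2·u) du = -(2·u^2 + 2·u + 1)·e^(-2·u)/4 + C, the region integral is 773·e^(-34/5)/100 and the full one is 1/4.
Taking the ratio yields P = 0.034438.

P ≈ 0.03444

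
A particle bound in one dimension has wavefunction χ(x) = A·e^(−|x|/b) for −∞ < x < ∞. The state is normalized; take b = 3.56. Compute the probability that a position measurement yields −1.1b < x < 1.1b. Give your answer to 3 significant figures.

P ≈ 0.889

The probability is P = ∫ |χ|² dx over [−1.1b, 1.1b].
With A² fixed by ∫|χ|² = 1, i.e. A² = (b)^(−1), substitute and integrate.
Both integrals are even about x = 0, so only the x ≥ 0 halves are needed (the factors of 2 cancel). Let u = x/b; then A² and the length scale cancel, so P = ∫_{0}^{1.1} e^(-2·u) du ÷ ∫_{0}^{∞} e^(-2·u) du.
Using ∫ e^(-2·u) du = -e^(-2·u)/2, the numerator is 1/2 - e^(-11/5)/2 and the denominator is 1/2.
The result is P = 0.8892.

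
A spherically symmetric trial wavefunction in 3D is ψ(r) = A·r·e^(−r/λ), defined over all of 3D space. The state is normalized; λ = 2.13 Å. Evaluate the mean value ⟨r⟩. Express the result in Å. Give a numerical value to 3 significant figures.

⟨r⟩ ≈ 5.33 Å

By definition ⟨r⟩ = ∫ r |ψ(r)|² 4πr² dr.
With ∫₀^∞ r^5 e^(−αr) dr = 5!/α^6, evaluating both integrals, ⟨r⟩ = 5·λ/2.
With λ = 2.13, ⟨r⟩ = 5.325.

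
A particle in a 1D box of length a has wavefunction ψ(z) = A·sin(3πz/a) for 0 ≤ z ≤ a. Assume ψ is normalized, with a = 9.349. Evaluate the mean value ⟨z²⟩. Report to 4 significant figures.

⟨z²⟩ = ∫ z^2 |ψ|² dz over the full domain.
With ∫₀^a sin²(nπz/a) dz = a/2, the ratio of the moment integral to the normalization integral gives ⟨z²⟩ = -a^2/(18·π^2) + a^2/3.
Putting a = 9.349 gives 28.643.

⟨z^2⟩ ≈ 28.64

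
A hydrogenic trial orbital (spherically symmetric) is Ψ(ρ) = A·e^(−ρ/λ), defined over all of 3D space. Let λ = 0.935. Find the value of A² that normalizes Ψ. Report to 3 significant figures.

A^2 ≈ 0.389

Require ∫ |Ψ|² 4πρ² dρ = 1 over the whole domain.
(Spherical symmetry: dV = 4πρ² dρ.)
With ∫₀^∞ ρ^2 e^(−αρ) dρ = 2!/α^3, the integral (without the A² prefactor) comes out to π·λ^3.
Setting this equal to 1 gives A² = 1/(π·λ^3).
With λ = 0.935: A² = 0.3894 and A = 0.6240.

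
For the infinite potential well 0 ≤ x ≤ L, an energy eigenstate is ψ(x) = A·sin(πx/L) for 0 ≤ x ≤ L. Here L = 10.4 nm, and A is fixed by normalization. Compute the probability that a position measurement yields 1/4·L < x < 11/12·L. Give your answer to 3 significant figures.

P ≈ 0.905

|ψ|² is the probability density, so P = ∫_{1/4·L}^{11/12·L} |ψ|² dx.
Since A² = 1/(L/2), this is the region integral divided by the full normalization integral.
Substituting u = x/L, A² and the length scale cancel in the ratio: P = ∫_{1/4}^{11/12} sin(π·u)^2 du / ∫_{0}^{1} sin(π·u)^2 du.
Using ∫ sin(π·u)^2 du = u/2 - sin(2·π·u)/(4·π), the numerator is 3/(8·π) + 1/3 and the denominator is 1/2.
This works out to P = (9 + 8·π)/(12·π).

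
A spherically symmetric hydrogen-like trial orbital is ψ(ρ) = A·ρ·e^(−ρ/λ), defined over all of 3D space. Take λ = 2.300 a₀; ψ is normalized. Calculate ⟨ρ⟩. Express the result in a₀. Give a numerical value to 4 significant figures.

⟨ρ⟩ = ∫ ρ |ψ|² 4πρ² dρ over the full domain.
Recall ∫₀^∞ ρ^m e^(−ρ/β) dρ = m!·β^(m+1), the ratio of the moment integral to the normalization integral gives ⟨ρ⟩ = 5·λ/2.
Putting λ = 2.300 gives 5.7500.

⟨ρ⟩ ≈ 5.750 a₀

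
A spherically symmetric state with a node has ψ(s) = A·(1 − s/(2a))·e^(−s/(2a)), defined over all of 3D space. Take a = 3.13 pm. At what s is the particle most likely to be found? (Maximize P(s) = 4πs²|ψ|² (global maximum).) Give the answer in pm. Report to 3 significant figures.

s ≈ 16.4 pm

Set d/ds [P(s) = 4πs²|ψ|²] = 0 and solve for s > 0.
This gives s = a·(√(5) + 3).
With a = 3.13, the most probable radial distance is 16.39 pm.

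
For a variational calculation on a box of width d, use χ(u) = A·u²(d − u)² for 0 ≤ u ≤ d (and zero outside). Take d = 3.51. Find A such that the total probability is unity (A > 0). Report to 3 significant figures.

We need A² ∫|f|² du = 1, taking the integral from 0 to d.
With χ = A·u²(d − u)², the integral evaluates to A²·[d^9/630].
Setting this equal to 1 gives A² = 1/(d^9/630).
Substituting d = 3.51 gives A² = 0.007791, so A = 0.08826.

A ≈ 0.0883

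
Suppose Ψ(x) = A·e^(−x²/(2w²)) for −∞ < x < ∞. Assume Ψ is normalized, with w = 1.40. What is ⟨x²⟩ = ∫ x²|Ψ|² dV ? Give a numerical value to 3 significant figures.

By definition ⟨x²⟩ = ∫ x^2 |Ψ(x)|² dx.
Using the Gaussian integral ∫_{−∞}^{∞} e^(−αx²) dx = √(π/α), since the A² factors cancel between numerator and denominator, ⟨x²⟩ = w^2/2.
Putting w = 1.40 gives 0.9800.

⟨x^2⟩ ≈ 0.980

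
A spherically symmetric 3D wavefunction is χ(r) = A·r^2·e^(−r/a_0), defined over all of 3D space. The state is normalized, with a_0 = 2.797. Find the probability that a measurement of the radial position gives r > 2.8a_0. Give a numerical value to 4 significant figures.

P ≈ 0.6703

Integrate the radial probability density 4πr²|χ|² over r > 2.8a_0.
A² is fixed by ∫₀^∞ 4πr²|χ|² dr = 1, i.e. A² = (45·π·a_0^7/2)^(−1).
In terms of u = r/a_0 (A², 4π and the length scale all cancel between numerator and denominator), P = [∫_{2.8}^{∞} u^6·e^(-2·u) du] / [∫_{0}^{∞} u^6·e^(-2·u) du].
Using ∫ u^6·e^(-2·u) du = -(4·u^6 + 12·u^5 + 30·u^4 + 60·u^3 + 90·u^2 + 90·u + 45)·e^(-2·u)/8, the numerator is ≈ 3.77020 and the denominator is 45/8.
The region integral divided by the full integral gives P = 0.67026.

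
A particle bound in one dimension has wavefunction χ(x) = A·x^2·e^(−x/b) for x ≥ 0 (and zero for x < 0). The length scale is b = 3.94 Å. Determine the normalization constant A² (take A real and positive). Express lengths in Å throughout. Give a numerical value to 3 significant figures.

A^2 ≈ 0.00140 Å^(-5)

Require ∫ |χ|² dx = 1 over the whole domain.
With ∫₀^∞ x^4 e^(−αx) dx = 4!/α^5, ∫|χ|² dx = A²·(3·b^5/4).
Hence A² = 1/[3·b^5/4].
With b = 3.94: A² = 0.001404 and A = 0.03747.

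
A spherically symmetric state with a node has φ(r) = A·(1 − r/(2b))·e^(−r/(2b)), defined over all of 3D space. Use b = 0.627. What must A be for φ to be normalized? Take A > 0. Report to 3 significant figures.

A ≈ 0.402

The normalization condition is ∫|φ|² 4πr² dr = 1 from 0 to ∞.
In 3D with spherical symmetry the volume element is 4πr² dr.
Carrying out the integral gives A² · 8·π·b^3.
So A² = (8·π·b^3)^(−1).
Substituting b = 0.627 gives A² = 0.1614, so A = 0.4018.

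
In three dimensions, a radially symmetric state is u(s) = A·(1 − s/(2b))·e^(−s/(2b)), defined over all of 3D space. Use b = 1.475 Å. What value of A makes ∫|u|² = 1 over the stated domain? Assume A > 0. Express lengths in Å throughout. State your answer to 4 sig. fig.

We need A² ∫|f|² 4πs² ds = 1, taking the integral from 0 to ∞.
Recall ∫₀^∞ s^m e^(−s/β) ds = m!·β^(m+1), the integral (without the A² prefactor) comes out to 8·π·b^3.
So A² = (8·π·b^3)^(−1).
With b = 1.475: A² = 0.012399 and A = 0.11135.

A ≈ 0.1114 Å^(-3/2)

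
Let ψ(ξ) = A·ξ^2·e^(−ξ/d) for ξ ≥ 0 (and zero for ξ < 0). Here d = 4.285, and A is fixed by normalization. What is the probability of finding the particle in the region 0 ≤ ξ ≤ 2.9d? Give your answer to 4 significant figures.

P ≈ 0.6873

P = ∫_{0}^{2.9d} |ψ(ξ)|² dξ.
The normalization integral ∫|ψ|²dξ over the whole domain equals 3·d^5/4·A², and A² cancels in the ratio.
In terms of u = ξ/d (A² and the length scale cancel between numerator and denominator), P = [∫_{0}^{2.9} u^4·e^(-2·u) du] / [∫_{0}^{∞} u^4·e^(-2·u) du].
An antiderivative of u^4·e^(-2·u) is -(u^4/2 + u^3 + 3·u^2/2 + 3·u/2 + 3/4)·e^(-2·u); evaluating from 0 to 2.9 gives ≈ 0.515461, while the full integral is 3/4.
This works out to P = 0.68728.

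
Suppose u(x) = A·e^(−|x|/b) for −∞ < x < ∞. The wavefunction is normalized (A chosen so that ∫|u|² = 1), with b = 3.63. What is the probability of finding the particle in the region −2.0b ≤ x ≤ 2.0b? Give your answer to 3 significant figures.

P ≈ 0.982

P = ∫_{−2.0b}^{2.0b} |u(x)|² dx.
The normalization integral ∫|u|²dx over the whole domain equals b·A², and A² cancels in the ratio.
By symmetry take twice the x ≥ 0 contribution in numerator and denominator; the 2's cancel. In terms of t = x/b (A² and the length scale cancel between numerator and denominator), P = [∫_{0}^{2.0} e^(-2·t) dt] / [∫_{0}^{∞} e^(-2·t) dt].
Using ∫ e^(-2·t) dt = -e^(-2·t)/2, the numerator is 1/2 - e^(-4)/2 and the denominator is 1/2.
This works out to P = 0.9817.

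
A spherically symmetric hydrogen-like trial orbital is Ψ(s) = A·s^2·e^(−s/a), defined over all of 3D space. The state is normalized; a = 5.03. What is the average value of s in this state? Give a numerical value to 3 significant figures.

The expectation value is the |Ψ|²-weighted average of s: ∫ s|Ψ|² 4πs² ds.
Using ∫₀^∞ sⁿ e^(−αs) ds = n!/αⁿ⁺¹, since the A² factors cancel between numerator and denominator, ⟨s⟩ = 7·a/2.
Putting a = 5.03 gives 17.61.

⟨s⟩ ≈ 17.6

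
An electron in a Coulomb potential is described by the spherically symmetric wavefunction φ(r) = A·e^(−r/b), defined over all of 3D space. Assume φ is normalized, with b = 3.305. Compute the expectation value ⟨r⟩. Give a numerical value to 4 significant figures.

⟨r⟩ ≈ 4.958

By definition ⟨r⟩ = ∫ r |φ(r)|² 4πr² dr.
With ∫₀^∞ r^3 e^(−αr) dr = 3!/α^4, since the A² factors cancel between numerator and denominator, ⟨r⟩ = 3·b/2.
Putting b = 3.305 gives 4.9575.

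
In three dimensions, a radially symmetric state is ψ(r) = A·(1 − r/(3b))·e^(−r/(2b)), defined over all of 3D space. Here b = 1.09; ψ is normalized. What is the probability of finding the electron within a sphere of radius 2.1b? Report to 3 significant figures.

P = ∫ |ψ|² 4πr² dr over r ≤ 2.1b.
A² is fixed by ∫₀^∞ 4πr²|ψ|² dr = 1, i.e. A² = (8·π·b^3/3)^(−1).
Let u = r/b; then A², 4π and the length scale all cancel, so P = ∫_{0}^{2.1} u^2·(1 - u/3)^2·e^(-u) du ÷ ∫_{0}^{∞} u^2·(1 - u/3)^2·e^(-u) du.
With ∫ u^2·(1 - u/3)^2·e^(-u) du = (-u^4 + 2·u^3 - 3·u^2 - 6·u - 6)·e^(-u)/9 + C, the region integral is ≈ 0.22098 and the full one is 2/3.
This evaluates to P = 0.3315.

P ≈ 0.331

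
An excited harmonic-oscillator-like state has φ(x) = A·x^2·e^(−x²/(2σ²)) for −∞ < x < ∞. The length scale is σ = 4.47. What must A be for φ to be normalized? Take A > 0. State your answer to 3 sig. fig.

A ≈ 0.0205

The normalization condition is ∫|φ|² dx = 1 from −∞ to ∞.
Using the Gaussian integral ∫_{−∞}^{∞} e^(−αx²) dx = √(π/α), the integral (without the A² prefactor) comes out to 3·√(π)·σ^5/4.
So A² = (3·√(π)·σ^5/4)^(−1).
Substituting σ = 4.47 gives A² = 0.0004215, so A = 0.02053.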